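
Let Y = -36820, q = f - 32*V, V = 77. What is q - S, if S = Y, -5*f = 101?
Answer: 171679/5 ≈ 34336.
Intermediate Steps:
f = -101/5 (f = -⅕*101 = -101/5 ≈ -20.200)
q = -12421/5 (q = -101/5 - 32*77 = -101/5 - 2464 = -12421/5 ≈ -2484.2)
S = -36820
q - S = -12421/5 - 1*(-36820) = -12421/5 + 36820 = 171679/5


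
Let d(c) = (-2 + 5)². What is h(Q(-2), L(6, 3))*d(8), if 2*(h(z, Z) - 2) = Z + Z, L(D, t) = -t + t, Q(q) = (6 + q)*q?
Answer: 18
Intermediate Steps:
d(c) = 9 (d(c) = 3² = 9)
Q(q) = q*(6 + q)
L(D, t) = 0
h(z, Z) = 2 + Z (h(z, Z) = 2 + (Z + Z)/2 = 2 + (2*Z)/2 = 2 + Z)
h(Q(-2), L(6, 3))*d(8) = (2 + 0)*9 = 2*9 = 18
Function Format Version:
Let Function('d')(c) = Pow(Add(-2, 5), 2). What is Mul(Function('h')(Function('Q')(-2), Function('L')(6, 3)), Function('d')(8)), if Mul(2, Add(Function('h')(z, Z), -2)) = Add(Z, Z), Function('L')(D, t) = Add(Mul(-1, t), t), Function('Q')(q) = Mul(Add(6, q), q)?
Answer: 18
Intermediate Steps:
Function('d')(c) = 9 (Function('d')(c) = Pow(3, 2) = 9)
Function('Q')(q) = Mul(q, Add(6, q))
Function('L')(D, t) = 0
Function('h')(z, Z) = Add(2, Z) (Function('h')(z, Z) = Add(2, Mul(Rational(1, 2), Add(Z, Z))) = Add(2, Mul(Rational(1, 2), Mul(2, Z))) = Add(2, Z))
Mul(Function('h')(Function('Q')(-2), Function('L')(6, 3)), Function('d')(8)) = Mul(Add(2, 0), 9) = Mul(2, 9) = 18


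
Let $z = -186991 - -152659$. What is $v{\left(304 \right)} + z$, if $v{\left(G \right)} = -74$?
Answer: $-34406$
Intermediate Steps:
$z = -34332$ ($z = -186991 + 152659 = -34332$)
$v{\left(304 \right)} + z = -74 - 34332 = -34406$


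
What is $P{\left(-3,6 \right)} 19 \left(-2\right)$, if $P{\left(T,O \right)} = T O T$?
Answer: $-2052$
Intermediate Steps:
$P{\left(T,O \right)} = O T^{2}$ ($P{\left(T,O \right)} = O T T = O T^{2}$)
$P{\left(-3,6 \right)} 19 \left(-2\right) = 6 \left(-3\right)^{2} \cdot 19 \left(-2\right) = 6 \cdot 9 \cdot 19 \left(-2\right) = 54 \cdot 19 \left(-2\right) = 1026 \left(-2\right) = -2052$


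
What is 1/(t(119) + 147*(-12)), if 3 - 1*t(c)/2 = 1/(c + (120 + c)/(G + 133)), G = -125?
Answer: -1191/2093794 ≈ -0.00056882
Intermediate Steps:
t(c) = 6 - 2/(15 + 9*c/8) (t(c) = 6 - 2/(c + (120 + c)/(-125 + 133)) = 6 - 2/(c + (120 + c)/8) = 6 - 2/(c + (120 + c)*(⅛)) = 6 - 2/(c + (15 + c/8)) = 6 - 2/(15 + 9*c/8))
1/(t(119) + 147*(-12)) = 1/(2*(352 + 27*119)/(3*(40 + 3*119)) + 147*(-12)) = 1/(2*(352 + 3213)/(3*(40 + 357)) - 1764) = 1/((⅔)*3565/397 - 1764) = 1/((⅔)*(1/397)*3565 - 1764) = 1/(7130/1191 - 1764) = 1/(-2093794/1191) = -1191/2093794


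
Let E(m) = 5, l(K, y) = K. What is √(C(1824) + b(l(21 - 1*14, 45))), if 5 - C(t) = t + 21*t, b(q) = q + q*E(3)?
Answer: I*√40081 ≈ 200.2*I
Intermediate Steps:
b(q) = 6*q (b(q) = q + q*5 = q + 5*q = 6*q)
C(t) = 5 - 22*t (C(t) = 5 - (t + 21*t) = 5 - 22*t)
√(C(1824) + b(l(21 - 1*14, 45))) = √((5 - 22*1824) + 6*(21 - 1*14)) = √((5 - 40128) + 6*(21 - 14)) = √(-40123 + 6*7) = √(-40123 + 42) = √(-40081) = I*√40081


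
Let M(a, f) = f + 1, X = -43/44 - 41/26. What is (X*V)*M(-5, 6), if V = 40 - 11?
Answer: -296583/572 ≈ -518.50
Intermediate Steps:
V = 29
X = -1461/572 (X = -43*1/44 - 41*1/26 = -43/44 - 41/26 = -1461/572 ≈ -2.5542)
M(a, f) = 1 + f
(X*V)*M(-5, 6) = (-1461/572*29)*(1 + 6) = -42369/572*7 = -296583/572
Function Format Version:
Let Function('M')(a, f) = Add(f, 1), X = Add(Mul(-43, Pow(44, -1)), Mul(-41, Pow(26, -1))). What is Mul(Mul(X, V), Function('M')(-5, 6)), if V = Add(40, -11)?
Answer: Rational(-296583, 572) ≈ -518.50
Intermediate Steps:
V = 29
X = Rational(-1461, 572) (X = Add(Mul(-43, Rational(1, 44)), Mul(-41, Rational(1, 26))) = Add(Rational(-43, 44), Rational(-41, 26)) = Rational(-1461, 572) ≈ -2.5542)
Function('M')(a, f) = Add(1, f)
Mul(Mul(X, V), Function('M')(-5, 6)) = Mul(Mul(Rational(-1461, 572), 29), Add(1, 6)) = Mul(Rational(-42369, 572), 7) = Rational(-296583, 572)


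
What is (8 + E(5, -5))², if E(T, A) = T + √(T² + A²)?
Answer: 219 + 130*√2 ≈ 402.85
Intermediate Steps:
E(T, A) = T + √(A² + T²)
(8 + E(5, -5))² = (8 + (5 + √((-5)² + 5²)))² = (8 + (5 + √(25 + 25)))² = (8 + (5 + √50))² = (8 + (5 + 5*√2))² = (13 + 5*√2)²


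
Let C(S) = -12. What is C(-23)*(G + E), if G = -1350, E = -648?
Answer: 23976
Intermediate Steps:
C(-23)*(G + E) = -12*(-1350 - 648) = -12*(-1998) = 23976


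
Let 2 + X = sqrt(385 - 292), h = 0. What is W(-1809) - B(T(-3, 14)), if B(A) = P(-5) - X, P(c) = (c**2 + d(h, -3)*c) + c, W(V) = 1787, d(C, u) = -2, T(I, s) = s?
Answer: 1755 + sqrt(93) ≈ 1764.6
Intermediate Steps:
X = -2 + sqrt(93) (X = -2 + sqrt(385 - 292) = -2 + sqrt(93) ≈ 7.6437)
P(c) = c**2 - c (P(c) = (c**2 - 2*c) + c = c**2 - c)
B(A) = 32 - sqrt(93) (B(A) = -5*(-1 - 5) - (-2 + sqrt(93)) = -5*(-6) + (2 - sqrt(93)) = 30 + (2 - sqrt(93)) = 32 - sqrt(93))
W(-1809) - B(T(-3, 14)) = 1787 - (32 - sqrt(93)) = 1787 + (-32 + sqrt(93)) = 1755 + sqrt(93)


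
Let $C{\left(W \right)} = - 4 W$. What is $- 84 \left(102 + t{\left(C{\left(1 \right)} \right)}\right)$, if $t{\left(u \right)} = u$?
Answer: $-8232$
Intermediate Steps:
$- 84 \left(102 + t{\left(C{\left(1 \right)} \right)}\right) = - 84 \left(102 - 4\right) = \left(-84\right) 98 = -8232$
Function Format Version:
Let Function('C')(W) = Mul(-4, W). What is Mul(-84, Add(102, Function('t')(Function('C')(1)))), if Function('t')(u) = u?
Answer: -8232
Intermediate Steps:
Mul(-84, Add(102, Function('t')(Function('C')(1)))) = Mul(-84, Add(102, Mul(-4, 1))) = Mul(-84, Add(102, -4)) = Mul(-84, 98) = -8232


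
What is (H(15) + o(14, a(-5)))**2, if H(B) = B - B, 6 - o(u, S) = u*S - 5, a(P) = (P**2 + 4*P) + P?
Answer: 121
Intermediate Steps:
a(P) = P**2 + 5*P
o(u, S) = 11 - S*u (o(u, S) = 6 - (u*S - 5) = 6 - (S*u - 5) = 6 - (-5 + S*u) = 6 + (5 - S*u) = 11 - S*u)
H(B) = 0
(H(15) + o(14, a(-5)))**2 = (0 + (11 - 1*(-5*(5 - 5))*14))**2 = (0 + (11 - 1*(-5*0)*14))**2 = (0 + (11 - 1*0*14))**2 = (0 + (11 + 0))**2 = (0 + 11)**2 = 11**2 = 121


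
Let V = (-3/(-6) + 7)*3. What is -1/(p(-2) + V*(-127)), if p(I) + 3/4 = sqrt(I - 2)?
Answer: 45732/130713553 + 32*I/130713553 ≈ 0.00034986 + 2.4481e-7*I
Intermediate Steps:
p(I) = -3/4 + sqrt(-2 + I) (p(I) = -3/4 + sqrt(I - 2) = -3/4 + sqrt(-2 + I))
V = 45/2 (V = (-3*(-1/6) + 7)*3 = (1/2 + 7)*3 = (15/2)*3 = 45/2 ≈ 22.500)
-1/(p(-2) + V*(-127)) = -1/((-3/4 + sqrt(-2 - 2)) + (45/2)*(-127)) = -1/((-3/4 + sqrt(-4)) - 5715/2) = -1/((-3/4 + 2*I) - 5715/2) = -1/(-11433/4 + 2*I) = -16*(-11433/4 - 2*I)/130713553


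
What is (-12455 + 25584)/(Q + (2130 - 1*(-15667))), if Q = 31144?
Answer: 13129/48941 ≈ 0.26826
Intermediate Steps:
(-12455 + 25584)/(Q + (2130 - 1*(-15667))) = (-12455 + 25584)/(31144 + (2130 - 1*(-15667))) = 13129/(31144 + (2130 + 15667)) = 13129/(31144 + 17797) = 13129/48941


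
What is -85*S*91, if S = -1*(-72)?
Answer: -556920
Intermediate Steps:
S = 72
-85*S*91 = -85*72*91 = -6120*91 = -556920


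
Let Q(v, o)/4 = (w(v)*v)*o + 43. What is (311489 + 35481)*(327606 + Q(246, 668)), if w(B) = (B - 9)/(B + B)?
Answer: 223590937700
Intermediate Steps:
w(B) = (-9 + B)/(2*B) (w(B) = (-9 + B)/((2*B)) = (-9 + B)*(1/(2*B)) = (-9 + B)/(2*B))
Q(v, o) = 172 + 4*o*(-9/2 + v/2) (Q(v, o) = 4*((((-9 + v)/(2*v))*v)*o + 43) = 4*((-9/2 + v/2)*o + 43) = 4*(o*(-9/2 + v/2) + 43) = 4*(43 + o*(-9/2 + v/2)) = 172 + 4*o*(-9/2 + v/2))
(311489 + 35481)*(327606 + Q(246, 668)) = (311489 + 35481)*(327606 + (172 + 2*668*(-9 + 246))) = 346970*(327606 + (172 + 2*668*237)) = 346970*(327606 + (172 + 316632)) = 346970*(327606 + 316804) = 346970*644410 = 223590937700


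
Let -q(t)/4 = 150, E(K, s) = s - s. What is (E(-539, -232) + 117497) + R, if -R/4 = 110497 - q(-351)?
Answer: -326891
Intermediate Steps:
E(K, s) = 0
q(t) = -600 (q(t) = -4*150 = -600)
R = -444388 (R = -4*(110497 - 1*(-600)) = -4*(110497 + 600) = -4*111097 = -444388)
(E(-539, -232) + 117497) + R = (0 + 117497) - 444388 = 117497 - 444388 = -326891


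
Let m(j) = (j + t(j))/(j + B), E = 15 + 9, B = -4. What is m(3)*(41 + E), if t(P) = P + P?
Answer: -585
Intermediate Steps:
E = 24
t(P) = 2*P
m(j) = 3*j/(-4 + j) (m(j) = (j + 2*j)/(j - 4) = (3*j)/(-4 + j) = 3*j/(-4 + j))
m(3)*(41 + E) = (3*3/(-4 + 3))*(41 + 24) = (3*3/(-1))*65 = (3*3*(-1))*65 = -9*65 = -585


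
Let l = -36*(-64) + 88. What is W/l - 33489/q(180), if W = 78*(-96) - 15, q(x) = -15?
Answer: 26664381/11960 ≈ 2229.5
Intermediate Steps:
l = 2392 (l = 2304 + 88 = 2392)
W = -7503 (W = -7488 - 15 = -7503)
W/l - 33489/q(180) = -7503/2392 - 33489/(-15) = -7503*1/2392 - 33489*(-1/15) = -7503/2392 + 11163/5 = 26664381/11960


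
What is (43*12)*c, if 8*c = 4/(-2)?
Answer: -129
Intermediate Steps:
c = -1/4 (c = (4/(-2))/8 = (4*(-1/2))/8 = (1/8)*(-2) = -1/4 ≈ -0.25000)
(43*12)*c = (43*12)*(-1/4) = 516*(-1/4) = -129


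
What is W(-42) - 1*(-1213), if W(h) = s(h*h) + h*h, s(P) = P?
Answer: 4741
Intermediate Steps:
W(h) = 2*h² (W(h) = h*h + h*h = h² + h² = 2*h²)
W(-42) - 1*(-1213) = 2*(-42)² - 1*(-1213) = 2*1764 + 1213 = 3528 + 1213 = 4741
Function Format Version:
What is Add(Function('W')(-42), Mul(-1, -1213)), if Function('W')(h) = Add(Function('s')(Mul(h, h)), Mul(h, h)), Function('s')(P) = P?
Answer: 4741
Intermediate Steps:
Function('W')(h) = Mul(2, Pow(h, 2)) (Function('W')(h) = Add(Mul(h, h), Mul(h, h)) = Add(Pow(h, 2), Pow(h, 2)) = Mul(2, Pow(h, 2)))
Add(Function('W')(-42), Mul(-1, -1213)) = Add(Mul(2, Pow(-42, 2)), Mul(-1, -1213)) = Add(Mul(2, 1764), 1213) = Add(3528, 1213) = 4741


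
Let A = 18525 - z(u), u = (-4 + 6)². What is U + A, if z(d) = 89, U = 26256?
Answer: 44692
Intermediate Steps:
u = 4 (u = 2² = 4)
A = 18436 (A = 18525 - 1*89 = 18525 - 89 = 18436)
U + A = 26256 + 18436 = 44692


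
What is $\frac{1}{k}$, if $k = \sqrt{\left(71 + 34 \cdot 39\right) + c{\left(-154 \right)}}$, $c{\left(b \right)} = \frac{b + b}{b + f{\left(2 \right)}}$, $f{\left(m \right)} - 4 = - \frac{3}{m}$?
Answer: $\frac{\sqrt{128443821}}{423907} \approx 0.026735$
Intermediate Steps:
$f{\left(m \right)} = 4 - \frac{3}{m}$
$c{\left(b \right)} = \frac{2 b}{\frac{5}{2} + b}$ ($c{\left(b \right)} = \frac{b + b}{b + \left(4 - \frac{3}{2}\right)} = \frac{2 b}{b + \left(4 - \frac{3}{2}\right)} = \frac{2 b}{b + \frac{5}{2}} = \frac{2 b}{\frac{5}{2} + b}$)
$k = \frac{\sqrt{128443821}}{303}$ ($k = \sqrt{\left(71 + 34 \cdot 39\right) + 4 \left(-154\right) \frac{1}{5 + 2 \left(-154\right)}} = \sqrt{\left(71 + 1326\right) + 4 \left(-154\right) \frac{1}{5 - 308}} = \sqrt{1397 + 4 \left(-154\right) \frac{1}{-303}} = \sqrt{1397 + 4 \left(-154\right) \left(- \frac{1}{303}\right)} = \sqrt{1397 + \frac{616}{303}} = \sqrt{\frac{423907}{303}} = \frac{\sqrt{128443821}}{303} \approx 37.404$)
$\frac{1}{k} = \frac{1}{\frac{1}{303} \sqrt{128443821}} = \frac{\sqrt{128443821}}{423907}$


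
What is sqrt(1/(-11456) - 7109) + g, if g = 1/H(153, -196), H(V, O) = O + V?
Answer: -1/43 + I*sqrt(14577886195)/1432 ≈ -0.023256 + 84.315*I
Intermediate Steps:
g = -1/43 (g = 1/(-196 + 153) = 1/(-43) = -1/43 ≈ -0.023256)
sqrt(1/(-11456) - 7109) + g = sqrt(1/(-11456) - 7109) - 1/43 = sqrt(-1/11456 - 7109) - 1/43 = sqrt(-81440705/11456) - 1/43 = I*sqrt(14577886195)/1432 - 1/43 = -1/43 + I*sqrt(14577886195)/1432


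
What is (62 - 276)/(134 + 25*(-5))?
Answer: -214/9 ≈ -23.778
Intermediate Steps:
(62 - 276)/(134 + 25*(-5)) = -214/(134 - 125) = -214/9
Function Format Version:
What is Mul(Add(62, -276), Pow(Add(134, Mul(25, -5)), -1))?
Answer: Rational(-214, 9) ≈ -23.778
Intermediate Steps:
Mul(Add(62, -276), Pow(Add(134, Mul(25, -5)), -1)) = Mul(-214, Pow(Add(134, -125), -1)) = Mul(-214, Pow(9, -1)) = Mul(-214, Rational(1, 9)) = Rational(-214, 9)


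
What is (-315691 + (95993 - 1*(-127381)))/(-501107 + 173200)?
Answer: 92317/327907 ≈ 0.28153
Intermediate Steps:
(-315691 + (95993 - 1*(-127381)))/(-501107 + 173200) = (-315691 + (95993 + 127381))/(-327907) = (-315691 + 223374)*(-1/327907) = -92317*(-1/327907) = 92317/327907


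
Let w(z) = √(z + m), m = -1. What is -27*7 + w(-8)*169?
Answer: -189 + 507*I ≈ -189.0 + 507.0*I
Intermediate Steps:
w(z) = √(-1 + z) (w(z) = √(z - 1) = √(-1 + z))
-27*7 + w(-8)*169 = -27*7 + √(-1 - 8)*169 = -189 + √(-9)*169 = -189 + (3*I)*169 = -189 + 507*I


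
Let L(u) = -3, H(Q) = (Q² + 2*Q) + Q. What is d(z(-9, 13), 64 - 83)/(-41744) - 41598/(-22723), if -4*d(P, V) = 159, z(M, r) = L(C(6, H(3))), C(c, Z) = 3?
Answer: 6949480605/3794195648 ≈ 1.8316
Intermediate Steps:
H(Q) = Q² + 3*Q
z(M, r) = -3
d(P, V) = -159/4 (d(P, V) = -¼*159 = -159/4)
d(z(-9, 13), 64 - 83)/(-41744) - 41598/(-22723) = -159/4/(-41744) - 41598/(-22723) = -159/4*(-1/41744) - 41598*(-1/22723) = 159/166976 + 41598/22723 = 6949480605/3794195648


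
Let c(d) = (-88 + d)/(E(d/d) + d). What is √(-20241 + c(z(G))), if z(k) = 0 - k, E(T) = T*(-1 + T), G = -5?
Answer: 2*I*√126610/5 ≈ 142.33*I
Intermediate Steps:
z(k) = -k
c(d) = (-88 + d)/d (c(d) = (-88 + d)/((d/d)*(-1 + d/d) + d) = (-88 + d)/(1*(-1 + 1) + d) = (-88 + d)/(1*0 + d) = (-88 + d)/(0 + d) = (-88 + d)/d)
√(-20241 + c(z(G))) = √(-20241 + (-88 - 1*(-5))/((-1*(-5)))) = √(-20241 + (-88 + 5)/5) = √(-20241 + (⅕)*(-83)) = √(-20241 - 83/5) = √(-101288/5) = 2*I*√126610/5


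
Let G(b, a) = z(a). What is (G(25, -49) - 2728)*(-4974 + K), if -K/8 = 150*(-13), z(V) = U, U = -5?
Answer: -29040858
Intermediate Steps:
z(V) = -5
G(b, a) = -5
K = 15600 (K = -1200*(-13) = -8*(-1950) = 15600)
(G(25, -49) - 2728)*(-4974 + K) = (-5 - 2728)*(-4974 + 15600) = -2733*10626 = -29040858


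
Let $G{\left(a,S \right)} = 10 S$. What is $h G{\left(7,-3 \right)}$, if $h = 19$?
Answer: $-570$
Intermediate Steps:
$h G{\left(7,-3 \right)} = 19 \cdot 10 \left(-3\right) = 19 \left(-30\right) = -570$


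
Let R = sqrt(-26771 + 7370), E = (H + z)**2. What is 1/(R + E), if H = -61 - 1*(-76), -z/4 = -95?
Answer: 156025/24343820026 - I*sqrt(19401)/24343820026 ≈ 6.4092e-6 - 5.7217e-9*I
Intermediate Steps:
z = 380 (z = -4*(-95) = 380)
H = 15 (H = -61 + 76 = 15)
E = 156025 (E = (15 + 380)**2 = 395**2 = 156025)
R = I*sqrt(19401) (R = sqrt(-19401) = I*sqrt(19401) ≈ 139.29*I)
1/(R + E) = 1/(I*sqrt(19401) + 156025) = 1/(156025 + I*sqrt(19401))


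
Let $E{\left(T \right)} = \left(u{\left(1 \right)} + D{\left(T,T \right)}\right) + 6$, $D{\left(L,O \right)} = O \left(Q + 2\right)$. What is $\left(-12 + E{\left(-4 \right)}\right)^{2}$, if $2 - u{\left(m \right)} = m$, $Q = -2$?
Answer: $25$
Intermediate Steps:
$u{\left(m \right)} = 2 - m$
$D{\left(L,O \right)} = 0$ ($D{\left(L,O \right)} = O \left(-2 + 2\right) = O 0 = 0$)
$E{\left(T \right)} = 7$ ($E{\left(T \right)} = \left(\left(2 - 1\right) + 0\right) + 6 = \left(1 + 0\right) + 6 = 1 + 6 = 7$)
$\left(-12 + E{\left(-4 \right)}\right)^{2} = \left(-12 + 7\right)^{2} = \left(-5\right)^{2} = 25$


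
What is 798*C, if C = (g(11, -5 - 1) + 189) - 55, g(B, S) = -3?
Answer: 104538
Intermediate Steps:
C = 131 (C = (-3 + 189) - 55 = 186 - 55 = 131)
798*C = 798*131 = 104538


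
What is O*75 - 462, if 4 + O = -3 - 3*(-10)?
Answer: 1263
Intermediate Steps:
O = 23 (O = -4 + (-3 - 3*(-10)) = -4 + (-3 + 30) = -4 + 27 = 23)
O*75 - 462 = 23*75 - 462 = 1725 - 462 = 1263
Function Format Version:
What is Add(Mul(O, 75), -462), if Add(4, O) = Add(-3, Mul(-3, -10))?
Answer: 1263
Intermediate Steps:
O = 23 (O = Add(-4, Add(-3, Mul(-3, -10))) = Add(-4, Add(-3, 30)) = Add(-4, 27) = 23)
Add(Mul(O, 75), -462) = Add(Mul(23, 75), -462) = Add(1725, -462) = 1263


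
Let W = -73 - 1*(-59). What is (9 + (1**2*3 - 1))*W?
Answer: -154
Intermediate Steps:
W = -14 (W = -73 + 59 = -14)
(9 + (1**2*3 - 1))*W = (9 + (1**2*3 - 1))*(-14) = (9 + (1*3 - 1))*(-14) = (9 + (3 - 1))*(-14) = (9 + 2)*(-14) = 11*(-14) = -154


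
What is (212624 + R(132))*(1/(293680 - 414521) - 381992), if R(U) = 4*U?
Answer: -9839159258030496/120841 ≈ -8.1422e+10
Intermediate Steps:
(212624 + R(132))*(1/(293680 - 414521) - 381992) = (212624 + 4*132)*(1/(293680 - 414521) - 381992) = (212624 + 528)*(1/(-120841) - 381992) = 213152*(-1/120841 - 381992) = 213152*(-46160295273/120841) = -9839159258030496/120841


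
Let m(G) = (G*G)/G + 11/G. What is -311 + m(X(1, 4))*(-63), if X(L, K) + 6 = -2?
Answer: 2237/8 ≈ 279.63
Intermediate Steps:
X(L, K) = -8 (X(L, K) = -6 - 2 = -8)
m(G) = G + 11/G (m(G) = G²/G + 11/G = G + 11/G)
-311 + m(X(1, 4))*(-63) = -311 + (-8 + 11/(-8))*(-63) = -311 + (-8 + 11*(-⅛))*(-63) = -311 + (-8 - 11/8)*(-63) = -311 - 75/8*(-63) = -311 + 4725/8 = 2237/8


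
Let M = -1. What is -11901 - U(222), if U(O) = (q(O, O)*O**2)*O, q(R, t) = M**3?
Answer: 10929147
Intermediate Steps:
q(R, t) = -1 (q(R, t) = (-1)**3 = -1)
U(O) = -O**3 (U(O) = (-O**2)*O = -O**3)
-11901 - U(222) = -11901 - (-1)*222**3 = -11901 - (-1)*10941048 = -11901 - 1*(-10941048) = -11901 + 10941048 = 10929147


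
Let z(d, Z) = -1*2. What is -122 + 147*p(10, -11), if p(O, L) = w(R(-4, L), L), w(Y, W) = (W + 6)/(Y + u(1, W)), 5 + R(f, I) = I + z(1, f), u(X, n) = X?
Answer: -1339/17 ≈ -78.765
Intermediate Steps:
z(d, Z) = -2
R(f, I) = -7 + I (R(f, I) = -5 + (I - 2) = -5 + (-2 + I) = -7 + I)
w(Y, W) = (6 + W)/(1 + Y) (w(Y, W) = (W + 6)/(Y + 1) = (6 + W)/(1 + Y))
p(O, L) = (6 + L)/(-6 + L) (p(O, L) = (6 + L)/(1 + (-7 + L)) = (6 + L)/(-6 + L))
-122 + 147*p(10, -11) = -122 + 147*((6 - 11)/(-6 - 11)) = -122 + 147*(-5/(-17)) = -122 + 147*(-1/17*(-5)) = -122 + 147*(5/17) = -122 + 735/17 = -1339/17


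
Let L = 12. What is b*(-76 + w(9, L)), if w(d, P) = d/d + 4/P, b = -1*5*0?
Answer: 0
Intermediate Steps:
b = 0 (b = -5*0 = 0)
w(d, P) = 1 + 4/P
b*(-76 + w(9, L)) = 0*(-76 + (4 + 12)/12) = 0*(-76 + (1/12)*16) = 0*(-76 + 4/3) = 0*(-224/3) = 0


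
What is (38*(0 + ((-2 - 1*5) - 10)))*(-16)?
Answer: 10336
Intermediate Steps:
(38*(0 + ((-2 - 1*5) - 10)))*(-16) = (38*(0 + ((-2 - 5) - 10)))*(-16) = (38*(0 + (-7 - 10)))*(-16) = (38*(0 - 17))*(-16) = (38*(-17))*(-16) = -646*(-16) = 10336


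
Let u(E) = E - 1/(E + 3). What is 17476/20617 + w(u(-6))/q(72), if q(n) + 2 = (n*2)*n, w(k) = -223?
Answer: 176558625/213715822 ≈ 0.82614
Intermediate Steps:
u(E) = E - 1/(3 + E)
q(n) = -2 + 2*n² (q(n) = -2 + (n*2)*n = -2 + (2*n)*n = -2 + 2*n²)
17476/20617 + w(u(-6))/q(72) = 17476/20617 - 223/(-2 + 2*72²) = 17476*(1/20617) - 223/(-2 + 2*5184) = 17476/20617 - 223/(-2 + 10368) = 17476/20617 - 223/10366 = 176558625/213715822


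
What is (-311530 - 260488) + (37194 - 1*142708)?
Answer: -677532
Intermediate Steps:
(-311530 - 260488) + (37194 - 1*142708) = -572018 + (37194 - 142708) = -572018 - 105514 = -677532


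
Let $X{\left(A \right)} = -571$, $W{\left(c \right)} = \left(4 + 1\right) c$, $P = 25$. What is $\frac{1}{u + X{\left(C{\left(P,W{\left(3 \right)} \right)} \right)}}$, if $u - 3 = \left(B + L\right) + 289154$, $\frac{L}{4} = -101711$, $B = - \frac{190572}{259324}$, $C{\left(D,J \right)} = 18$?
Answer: $- \frac{64831}{7666832041} \approx -8.456 \cdot 10^{-6}$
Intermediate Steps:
$W{\left(c \right)} = 5 c$
$B = - \frac{47643}{64831}$ ($B = \left(-190572\right) \frac{1}{259324} = - \frac{47643}{64831} \approx -0.73488$)
$L = -406844$ ($L = 4 \left(-101711\right) = -406844$)
$u = - \frac{7629813540}{64831}$ ($u = 3 + \left(\left(- \frac{47643}{64831} - 406844\right) + 289154\right) = 3 + \left(- \frac{26376151007}{64831} + 289154\right) = 3 - \frac{7630008033}{64831} = - \frac{7629813540}{64831} \approx -1.1769 \cdot 10^{5}$)
$\frac{1}{u + X{\left(C{\left(P,W{\left(3 \right)} \right)} \right)}} = \frac{1}{- \frac{7629813540}{64831} - 571} = \frac{1}{- \frac{7666832041}{64831}} = - \frac{64831}{7666832041}$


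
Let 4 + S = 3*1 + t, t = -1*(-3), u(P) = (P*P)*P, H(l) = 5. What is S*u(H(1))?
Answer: 250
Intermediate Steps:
u(P) = P**3 (u(P) = P**2*P = P**3)
t = 3
S = 2 (S = -4 + (3*1 + 3) = -4 + (3 + 3) = -4 + 6 = 2)
S*u(H(1)) = 2*5**3 = 2*125 = 250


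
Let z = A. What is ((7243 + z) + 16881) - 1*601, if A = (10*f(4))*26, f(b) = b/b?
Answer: 23783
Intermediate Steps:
f(b) = 1
A = 260 (A = (10*1)*26 = 10*26 = 260)
z = 260
((7243 + z) + 16881) - 1*601 = ((7243 + 260) + 16881) - 1*601 = (7503 + 16881) - 601 = 24384 - 601 = 23783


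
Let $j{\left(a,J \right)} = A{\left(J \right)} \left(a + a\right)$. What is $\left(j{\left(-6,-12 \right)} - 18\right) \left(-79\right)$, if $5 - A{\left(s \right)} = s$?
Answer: $17538$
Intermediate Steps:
$A{\left(s \right)} = 5 - s$
$j{\left(a,J \right)} = 2 a \left(5 - J\right)$ ($j{\left(a,J \right)} = \left(5 - J\right) \left(a + a\right) = \left(5 - J\right) 2 a = 2 a \left(5 - J\right)$)
$\left(j{\left(-6,-12 \right)} - 18\right) \left(-79\right) = \left(2 \left(-6\right) \left(5 - -12\right) - 18\right) \left(-79\right) = \left(2 \left(-6\right) \left(5 + 12\right) - 18\right) \left(-79\right) = \left(2 \left(-6\right) 17 - 18\right) \left(-79\right) = \left(-204 - 18\right) \left(-79\right) = \left(-222\right) \left(-79\right) = 17538$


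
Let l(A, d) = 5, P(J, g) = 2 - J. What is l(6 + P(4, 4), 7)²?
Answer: 25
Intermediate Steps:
l(6 + P(4, 4), 7)² = 5² = 25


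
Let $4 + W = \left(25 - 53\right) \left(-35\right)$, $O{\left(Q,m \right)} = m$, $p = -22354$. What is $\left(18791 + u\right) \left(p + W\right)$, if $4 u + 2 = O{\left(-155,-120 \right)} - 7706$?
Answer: $-359877252$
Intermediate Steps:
$u = -1957$ ($u = - \frac{1}{2} + \frac{-120 - 7706}{4} = - \frac{1}{2} + \frac{1}{4} \left(-7826\right) = - \frac{1}{2} - \frac{3913}{2} = -1957$)
$W = 976$ ($W = -4 + \left(25 - 53\right) \left(-35\right) = -4 - -980 = -4 + 980 = 976$)
$\left(18791 + u\right) \left(p + W\right) = \left(18791 - 1957\right) \left(-22354 + 976\right) = 16834 \left(-21378\right) = -359877252$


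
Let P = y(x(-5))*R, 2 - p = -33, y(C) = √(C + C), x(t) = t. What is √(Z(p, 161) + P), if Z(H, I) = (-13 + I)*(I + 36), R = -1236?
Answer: 2*√(7289 - 309*I*√10) ≈ 171.13 - 11.42*I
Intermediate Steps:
y(C) = √2*√C (y(C) = √(2*C) = √2*√C)
p = 35 (p = 2 - 1*(-33) = 2 + 33 = 35)
Z(H, I) = (-13 + I)*(36 + I)
P = -1236*I*√10 (P = (√2*√(-5))*(-1236) = (√2*(I*√5))*(-1236) = (I*√10)*(-1236) = -1236*I*√10 ≈ -3908.6*I)
√(Z(p, 161) + P) = √((-468 + 161² + 23*161) - 1236*I*√10) = √((-468 + 25921 + 3703) - 1236*I*√10) = √(29156 - 1236*I*√10)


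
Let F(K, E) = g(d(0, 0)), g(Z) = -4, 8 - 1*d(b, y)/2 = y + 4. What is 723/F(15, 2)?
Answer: -723/4 ≈ -180.75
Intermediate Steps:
d(b, y) = 8 - 2*y (d(b, y) = 16 - 2*(y + 4) = 16 - 2*(4 + y) = 16 + (-8 - 2*y) = 8 - 2*y)
F(K, E) = -4
723/F(15, 2) = 723/(-4) = 723*(-¼) = -723/4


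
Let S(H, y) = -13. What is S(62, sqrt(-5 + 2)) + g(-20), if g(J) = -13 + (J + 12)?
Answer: -34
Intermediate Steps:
g(J) = -1 + J (g(J) = -13 + (12 + J) = -1 + J)
S(62, sqrt(-5 + 2)) + g(-20) = -13 + (-1 - 20) = -13 - 21 = -34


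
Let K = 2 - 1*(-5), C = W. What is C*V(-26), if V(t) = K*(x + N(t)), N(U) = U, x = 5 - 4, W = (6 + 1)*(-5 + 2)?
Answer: 3675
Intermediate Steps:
W = -21 (W = 7*(-3) = -21)
C = -21
x = 1
K = 7 (K = 2 + 5 = 7)
V(t) = 7 + 7*t (V(t) = 7*(1 + t) = 7 + 7*t)
C*V(-26) = -21*(7 + 7*(-26)) = -21*(7 - 182) = -21*(-175) = 3675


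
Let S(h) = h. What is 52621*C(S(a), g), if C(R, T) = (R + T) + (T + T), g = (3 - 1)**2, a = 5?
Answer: 894557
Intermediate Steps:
g = 4 (g = 2**2 = 4)
C(R, T) = R + 3*T (C(R, T) = (R + T) + 2*T = R + 3*T)
52621*C(S(a), g) = 52621*(5 + 3*4) = 52621*(5 + 12) = 52621*17 = 894557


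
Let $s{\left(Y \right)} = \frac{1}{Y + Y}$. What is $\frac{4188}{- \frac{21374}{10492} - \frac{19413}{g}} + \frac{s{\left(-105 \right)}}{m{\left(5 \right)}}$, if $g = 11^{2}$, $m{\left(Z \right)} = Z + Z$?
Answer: $- \frac{223309726021}{8663232900} \approx -25.777$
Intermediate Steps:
$m{\left(Z \right)} = 2 Z$
$g = 121$
$s{\left(Y \right)} = \frac{1}{2 Y}$
$\frac{4188}{- \frac{21374}{10492} - \frac{19413}{g}} + \frac{s{\left(-105 \right)}}{m{\left(5 \right)}} = \frac{4188}{- \frac{21374}{10492} - \frac{19413}{121}} + \frac{\frac{1}{2} \frac{1}{-105}}{2 \cdot 5} = \frac{4188}{\left(-21374\right) \frac{1}{10492} - \frac{19413}{121}} + \frac{\frac{1}{2} \left(- \frac{1}{105}\right)}{10} = \frac{4188}{- \frac{10687}{5246} - \frac{19413}{121}} - \frac{1}{2100} = \frac{4188}{- \frac{103133725}{634766}} - \frac{1}{2100} = 4188 \left(- \frac{634766}{103133725}\right) - \frac{1}{2100} = - \frac{2658400008}{103133725} - \frac{1}{2100} = - \frac{223309726021}{8663232900}$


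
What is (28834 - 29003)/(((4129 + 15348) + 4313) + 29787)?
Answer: -169/53577 ≈ -0.0031543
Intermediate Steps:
(28834 - 29003)/(((4129 + 15348) + 4313) + 29787) = -169/((19477 + 4313) + 29787) = -169/(23790 + 29787) = -169/53577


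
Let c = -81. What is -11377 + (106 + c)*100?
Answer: -8877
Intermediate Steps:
-11377 + (106 + c)*100 = -11377 + (106 - 81)*100 = -11377 + 25*100 = -11377 + 2500 = -8877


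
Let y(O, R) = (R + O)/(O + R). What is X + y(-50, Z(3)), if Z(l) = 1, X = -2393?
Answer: -2392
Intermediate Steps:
y(O, R) = 1 (y(O, R) = (O + R)/(O + R) = 1)
X + y(-50, Z(3)) = -2393 + 1 = -2392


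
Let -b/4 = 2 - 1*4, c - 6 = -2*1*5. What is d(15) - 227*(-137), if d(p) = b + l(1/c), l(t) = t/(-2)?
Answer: 248857/8 ≈ 31107.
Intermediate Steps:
c = -4 (c = 6 - 2*1*5 = 6 - 2*5 = 6 - 10 = -4)
l(t) = -t/2 (l(t) = t*(-½) = -t/2)
b = 8 (b = -4*(2 - 1*4) = -4*(2 - 4) = -4*(-2) = 8)
d(p) = 65/8 (d(p) = 8 - ½/(-4) = 8 - ½*(-¼) = 8 + ⅛ = 65/8)
d(15) - 227*(-137) = 65/8 - 227*(-137) = 65/8 + 31099 = 248857/8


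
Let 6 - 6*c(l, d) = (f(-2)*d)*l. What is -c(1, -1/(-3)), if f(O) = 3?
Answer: -5/6 ≈ -0.83333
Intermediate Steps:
c(l, d) = 1 - d*l/2 (c(l, d) = 1 - 3*d*l/6 = 1 - d*l/2)
-c(1, -1/(-3)) = -(1 - 1/2*(-1/(-3))*1) = -(1 - 1/2*(-1*(-1/3))*1) = -(1 - 1/2*1/3*1) = -(1 - 1/6) = -1*5/6 = -5/6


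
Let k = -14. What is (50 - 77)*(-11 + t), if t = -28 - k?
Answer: 675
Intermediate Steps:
t = -14 (t = -28 - 1*(-14) = -28 + 14 = -14)
(50 - 77)*(-11 + t) = (50 - 77)*(-11 - 14) = -27*(-25) = 675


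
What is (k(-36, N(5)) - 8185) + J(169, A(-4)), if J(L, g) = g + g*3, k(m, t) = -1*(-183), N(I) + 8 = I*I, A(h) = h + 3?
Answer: -8006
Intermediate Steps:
A(h) = 3 + h
N(I) = -8 + I² (N(I) = -8 + I*I = -8 + I²)
k(m, t) = 183
J(L, g) = 4*g (J(L, g) = g + 3*g = 4*g)
(k(-36, N(5)) - 8185) + J(169, A(-4)) = (183 - 8185) + 4*(3 - 4) = -8002 + 4*(-1) = -8002 - 4 = -8006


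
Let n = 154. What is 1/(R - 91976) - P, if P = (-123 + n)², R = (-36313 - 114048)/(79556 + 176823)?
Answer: -22661211776044/23580865265 ≈ -961.00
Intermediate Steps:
R = -150361/256379 ≈ -0.58648
P = 961 (P = (-123 + 154)² = 31² = 961)
1/(R - 91976) - P = 1/(-150361/256379 - 91976) - 1*961 = 1/(-23580865265/256379) - 961 = -256379/23580865265 - 961 = -22661211776044/23580865265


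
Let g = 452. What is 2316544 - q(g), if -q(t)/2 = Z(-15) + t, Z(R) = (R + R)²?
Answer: 2319248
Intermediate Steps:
Z(R) = 4*R² (Z(R) = (2*R)² = 4*R²)
q(t) = -1800 - 2*t (q(t) = -2*(4*(-15)² + t) = -2*(4*225 + t) = -2*(900 + t) = -1800 - 2*t)
2316544 - q(g) = 2316544 - (-1800 - 2*452) = 2316544 - (-1800 - 904) = 2316544 - 1*(-2704) = 2316544 + 2704 = 2319248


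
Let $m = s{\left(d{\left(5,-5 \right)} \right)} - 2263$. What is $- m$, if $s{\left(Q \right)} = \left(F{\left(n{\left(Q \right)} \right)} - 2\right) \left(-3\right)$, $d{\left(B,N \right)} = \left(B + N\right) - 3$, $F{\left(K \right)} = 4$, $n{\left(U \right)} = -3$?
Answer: $2269$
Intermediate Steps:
$d{\left(B,N \right)} = -3 + B + N$
$s{\left(Q \right)} = -6$ ($s{\left(Q \right)} = \left(4 - 2\right) \left(-3\right) = 2 \left(-3\right) = -6$)
$m = -2269$ ($m = -6 - 2263 = -2269$)
$- m = \left(-1\right) \left(-2269\right) = 2269$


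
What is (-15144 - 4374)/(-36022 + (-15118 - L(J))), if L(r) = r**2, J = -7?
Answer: 6506/17063 ≈ 0.38129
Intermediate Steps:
(-15144 - 4374)/(-36022 + (-15118 - L(J))) = (-15144 - 4374)/(-36022 + (-15118 - 1*(-7)**2)) = -19518/(-36022 + (-15118 - 1*49)) = -19518/(-36022 + (-15118 - 49)) = -19518/(-36022 - 15167) = -19518/(-51189) = -19518*(-1/51189) = 6506/17063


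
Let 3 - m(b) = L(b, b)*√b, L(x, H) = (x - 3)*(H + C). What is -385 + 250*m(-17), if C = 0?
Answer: 365 - 85000*I*√17 ≈ 365.0 - 3.5046e+5*I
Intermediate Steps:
L(x, H) = H*(-3 + x) (L(x, H) = (x - 3)*(H + 0) = (-3 + x)*H = H*(-3 + x))
m(b) = 3 - b^(3/2)*(-3 + b) (m(b) = 3 - b*(-3 + b)*√b = 3 - b^(3/2)*(-3 + b))
-385 + 250*m(-17) = -385 + 250*(3 + (-17)^(3/2)*(3 - 1*(-17))) = -385 + 250*(3 + (-17*I*√17)*(3 + 17)) = -385 + 250*(3 - 17*I*√17*20) = -385 + 250*(3 - 340*I*√17) = -385 + (750 - 85000*I*√17) = 365 - 85000*I*√17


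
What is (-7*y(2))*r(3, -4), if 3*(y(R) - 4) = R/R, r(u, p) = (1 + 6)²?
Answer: -4459/3 ≈ -1486.3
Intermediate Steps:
r(u, p) = 49 (r(u, p) = 7² = 49)
y(R) = 13/3 (y(R) = 4 + (R/R)/3 = 4 + (⅓)*1 = 4 + ⅓ = 13/3)
(-7*y(2))*r(3, -4) = -7*13/3*49 = -91/3*49 = -4459/3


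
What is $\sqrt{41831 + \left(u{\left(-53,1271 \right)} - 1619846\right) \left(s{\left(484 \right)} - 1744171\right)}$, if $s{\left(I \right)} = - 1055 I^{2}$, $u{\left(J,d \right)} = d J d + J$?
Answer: $\sqrt{21712231985296103} \approx 1.4735 \cdot 10^{8}$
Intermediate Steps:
$u{\left(J,d \right)} = J + J d^{2}$ ($u{\left(J,d \right)} = J d d + J = J d^{2} + J = J + J d^{2}$)
$\sqrt{41831 + \left(u{\left(-53,1271 \right)} - 1619846\right) \left(s{\left(484 \right)} - 1744171\right)} = \sqrt{41831 + \left(- 53 \left(1 + 1271^{2}\right) - 1619846\right) \left(- 1055 \cdot 484^{2} - 1744171\right)} = \sqrt{41831 + \left(- 53 \left(1 + 1615441\right) - 1619846\right) \left(\left(-1055\right) 234256 - 1744171\right)} = \sqrt{41831 + \left(\left(-53\right) 1615442 - 1619846\right) \left(-247140080 - 1744171\right)} = \sqrt{41831 + \left(-85618426 - 1619846\right) \left(-248884251\right)} = \sqrt{41831 - -21712231985254272} = \sqrt{41831 + 21712231985254272} = \sqrt{21712231985296103}$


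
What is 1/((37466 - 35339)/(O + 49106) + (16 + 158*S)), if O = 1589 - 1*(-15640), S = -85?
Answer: -66335/889815563 ≈ -7.4549e-5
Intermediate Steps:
O = 17229 (O = 1589 + 15640 = 17229)
1/((37466 - 35339)/(O + 49106) + (16 + 158*S)) = 1/((37466 - 35339)/(17229 + 49106) + (16 + 158*(-85))) = 1/(2127/66335 + (16 - 13430)) = 1/(2127*(1/66335) - 13414) = 1/(2127/66335 - 13414) = 1/(-889815563/66335) = -66335/889815563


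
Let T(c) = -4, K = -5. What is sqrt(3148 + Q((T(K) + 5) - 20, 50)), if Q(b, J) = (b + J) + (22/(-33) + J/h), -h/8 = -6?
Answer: sqrt(50870)/4 ≈ 56.386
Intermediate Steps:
h = 48 (h = -8*(-6) = 48)
Q(b, J) = -2/3 + b + 49*J/48 (Q(b, J) = (b + J) + (22/(-33) + J/48) = (J + b) + (22*(-1/33) + J*(1/48)) = (J + b) + (-2/3 + J/48) = -2/3 + b + 49*J/48)
sqrt(3148 + Q((T(K) + 5) - 20, 50)) = sqrt(3148 + (-2/3 + ((-4 + 5) - 20) + (49/48)*50)) = sqrt(3148 + (-2/3 + (1 - 20) + 1225/24)) = sqrt(3148 + (-2/3 - 19 + 1225/24)) = sqrt(3148 + 251/8) = sqrt(25435/8) = sqrt(50870)/4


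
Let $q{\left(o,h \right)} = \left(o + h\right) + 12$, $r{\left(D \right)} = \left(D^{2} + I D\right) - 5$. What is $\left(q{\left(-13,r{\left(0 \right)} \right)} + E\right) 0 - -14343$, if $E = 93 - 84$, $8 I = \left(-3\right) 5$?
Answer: $14343$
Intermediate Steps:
$I = - \frac{15}{8}$ ($I = \frac{\left(-3\right) 5}{8} = \frac{1}{8} \left(-15\right) = - \frac{15}{8} \approx -1.875$)
$r{\left(D \right)} = -5 + D^{2} - \frac{15 D}{8}$ ($r{\left(D \right)} = \left(D^{2} - \frac{15 D}{8}\right) - 5 = -5 + D^{2} - \frac{15 D}{8}$)
$q{\left(o,h \right)} = 12 + h + o$ ($q{\left(o,h \right)} = \left(h + o\right) + 12 = 12 + h + o$)
$E = 9$ ($E = 93 - 84 = 9$)
$\left(q{\left(-13,r{\left(0 \right)} \right)} + E\right) 0 - -14343 = \left(\left(12 - \left(5 - 0^{2}\right) - 13\right) + 9\right) 0 - -14343 = \left(\left(12 + \left(-5 + 0 + 0\right) - 13\right) + 9\right) 0 + 14343 = \left(\left(12 - 5 - 13\right) + 9\right) 0 + 14343 = \left(-6 + 9\right) 0 + 14343 = 3 \cdot 0 + 14343 = 0 + 14343 = 14343$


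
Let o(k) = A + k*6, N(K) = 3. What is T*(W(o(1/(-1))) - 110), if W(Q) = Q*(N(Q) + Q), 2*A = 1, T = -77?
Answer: 29645/4 ≈ 7411.3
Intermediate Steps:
A = ½ (A = (½)*1 = ½ ≈ 0.50000)
o(k) = ½ + 6*k (o(k) = ½ + k*6 = ½ + 6*k)
W(Q) = Q*(3 + Q)
T*(W(o(1/(-1))) - 110) = -77*((½ + 6/(-1))*(3 + (½ + 6/(-1))) - 110) = -77*((½ + 6*(-1))*(3 + (½ + 6*(-1))) - 110) = -77*((½ - 6)*(3 + (½ - 6)) - 110) = -77*(-11*(3 - 11/2)/2 - 110) = -77*(-11/2*(-5/2) - 110) = -77*(55/4 - 110) = -77*(-385/4) = 29645/4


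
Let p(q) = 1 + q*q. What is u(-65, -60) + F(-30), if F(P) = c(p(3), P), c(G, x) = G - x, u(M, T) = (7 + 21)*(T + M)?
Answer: -3460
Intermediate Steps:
p(q) = 1 + q²
u(M, T) = 28*M + 28*T (u(M, T) = 28*(M + T) = 28*M + 28*T)
F(P) = 10 - P (F(P) = (1 + 3²) - P = (1 + 9) - P = 10 - P)
u(-65, -60) + F(-30) = (28*(-65) + 28*(-60)) + (10 - 1*(-30)) = (-1820 - 1680) + (10 + 30) = -3500 + 40 = -3460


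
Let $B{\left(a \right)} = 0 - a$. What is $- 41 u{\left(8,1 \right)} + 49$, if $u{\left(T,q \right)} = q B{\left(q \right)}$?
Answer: $90$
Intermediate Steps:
$B{\left(a \right)} = - a$
$u{\left(T,q \right)} = - q^{2}$ ($u{\left(T,q \right)} = q \left(- q\right) = - q^{2}$)
$- 41 u{\left(8,1 \right)} + 49 = - 41 \left(- 1^{2}\right) + 49 = - 41 \left(\left(-1\right) 1\right) + 49 = \left(-41\right) \left(-1\right) + 49 = 41 + 49 = 90$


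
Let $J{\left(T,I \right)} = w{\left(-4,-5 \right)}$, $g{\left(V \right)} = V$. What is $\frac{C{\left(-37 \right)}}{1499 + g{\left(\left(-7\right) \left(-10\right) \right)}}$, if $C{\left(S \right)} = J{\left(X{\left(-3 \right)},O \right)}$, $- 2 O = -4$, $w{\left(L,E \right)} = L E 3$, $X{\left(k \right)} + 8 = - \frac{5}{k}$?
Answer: $\frac{20}{523} \approx 0.038241$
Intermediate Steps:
$X{\left(k \right)} = -8 - \frac{5}{k}$
$w{\left(L,E \right)} = 3 E L$ ($w{\left(L,E \right)} = E L 3 = 3 E L$)
$O = 2$ ($O = \left(- \frac{1}{2}\right) \left(-4\right) = 2$)
$J{\left(T,I \right)} = 60$ ($J{\left(T,I \right)} = 3 \left(-5\right) \left(-4\right) = 60$)
$C{\left(S \right)} = 60$
$\frac{C{\left(-37 \right)}}{1499 + g{\left(\left(-7\right) \left(-10\right) \right)}} = \frac{60}{1499 - -70} = \frac{60}{1499 + 70} = \frac{60}{1569} = 60 \cdot \frac{1}{1569} = \frac{20}{523}$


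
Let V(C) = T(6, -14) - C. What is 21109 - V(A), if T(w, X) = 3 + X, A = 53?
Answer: 21173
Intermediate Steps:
V(C) = -11 - C (V(C) = (3 - 14) - C = -11 - C)
21109 - V(A) = 21109 - (-11 - 1*53) = 21109 - (-11 - 53) = 21109 - 1*(-64) = 21109 + 64 = 21173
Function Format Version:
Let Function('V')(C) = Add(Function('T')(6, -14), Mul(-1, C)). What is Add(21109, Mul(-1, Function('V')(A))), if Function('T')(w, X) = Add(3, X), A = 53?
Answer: 21173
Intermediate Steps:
Function('V')(C) = Add(-11, Mul(-1, C)) (Function('V')(C) = Add(Add(3, -14), Mul(-1, C)) = Add(-11, Mul(-1, C)))
Add(21109, Mul(-1, Function('V')(A))) = Add(21109, Mul(-1, Add(-11, Mul(-1, 53)))) = Add(21109, Mul(-1, Add(-11, -53))) = Add(21109, Mul(-1, -64)) = Add(21109, 64) = 21173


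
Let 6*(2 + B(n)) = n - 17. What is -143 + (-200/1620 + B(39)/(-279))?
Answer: -359398/2511 ≈ -143.13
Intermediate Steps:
B(n) = -29/6 + n/6 (B(n) = -2 + (n - 17)/6 = -2 + (-17 + n)/6 = -2 + (-17/6 + n/6) = -29/6 + n/6)
-143 + (-200/1620 + B(39)/(-279)) = -143 + (-200/1620 + (-29/6 + (⅙)*39)/(-279)) = -143 + (-200*1/1620 + (-29/6 + 13/2)*(-1/279)) = -143 + (-10/81 + (5/3)*(-1/279)) = -143 + (-10/81 - 5/837) = -143 - 325/2511 = -359398/2511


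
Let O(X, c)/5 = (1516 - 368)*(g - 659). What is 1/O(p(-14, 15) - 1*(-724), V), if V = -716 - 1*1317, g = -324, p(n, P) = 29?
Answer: -1/5642420 ≈ -1.7723e-7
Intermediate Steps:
V = -2033 (V = -716 - 1317 = -2033)
O(X, c) = -5642420 (O(X, c) = 5*((1516 - 368)*(-324 - 659)) = 5*(1148*(-983)) = 5*(-1128484) = -5642420)
1/O(p(-14, 15) - 1*(-724), V) = 1/(-5642420) = -1/5642420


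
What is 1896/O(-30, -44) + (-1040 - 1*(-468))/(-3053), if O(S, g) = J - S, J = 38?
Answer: 1456846/51901 ≈ 28.070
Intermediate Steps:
O(S, g) = 38 - S
1896/O(-30, -44) + (-1040 - 1*(-468))/(-3053) = 1896/(38 - 1*(-30)) + (-1040 - 1*(-468))/(-3053) = 1896/(38 + 30) + (-1040 + 468)*(-1/3053) = 1896/68 - 572*(-1/3053) = 1896*(1/68) + 572/3053 = 474/17 + 572/3053 = 1456846/51901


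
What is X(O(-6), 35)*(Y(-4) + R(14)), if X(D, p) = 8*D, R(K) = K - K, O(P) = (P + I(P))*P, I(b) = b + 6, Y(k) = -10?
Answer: -2880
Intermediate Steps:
I(b) = 6 + b
O(P) = P*(6 + 2*P) (O(P) = (P + (6 + P))*P = (6 + 2*P)*P = P*(6 + 2*P))
R(K) = 0
X(O(-6), 35)*(Y(-4) + R(14)) = (8*(2*(-6)*(3 - 6)))*(-10 + 0) = (8*(2*(-6)*(-3)))*(-10) = (8*36)*(-10) = 288*(-10) = -2880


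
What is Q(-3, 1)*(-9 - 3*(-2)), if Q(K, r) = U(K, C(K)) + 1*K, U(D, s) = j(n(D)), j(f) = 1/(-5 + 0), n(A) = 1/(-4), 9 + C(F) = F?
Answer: 48/5 ≈ 9.6000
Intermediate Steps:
C(F) = -9 + F
n(A) = -¼ (n(A) = 1*(-¼) = -¼)
j(f) = -⅕ (j(f) = 1/(-5) = -⅕)
U(D, s) = -⅕
Q(K, r) = -⅕ + K (Q(K, r) = -⅕ + 1*K = -⅕ + K)
Q(-3, 1)*(-9 - 3*(-2)) = (-⅕ - 3)*(-9 - 3*(-2)) = -16*(-9 + 6)/5 = -16/5*(-3) = 48/5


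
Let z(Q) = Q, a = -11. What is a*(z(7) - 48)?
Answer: 451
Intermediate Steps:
a*(z(7) - 48) = -11*(7 - 48) = -11*(-41) = 451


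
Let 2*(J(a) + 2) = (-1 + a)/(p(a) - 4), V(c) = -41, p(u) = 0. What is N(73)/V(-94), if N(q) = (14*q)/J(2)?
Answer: 8176/697 ≈ 11.730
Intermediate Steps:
J(a) = -15/8 - a/8 (J(a) = -2 + ((-1 + a)/(0 - 4))/2 = -2 + ((-1 + a)/(-4))/2 = -2 + ((-1 + a)*(-¼))/2 = -2 + (¼ - a/4)/2 = -2 + (⅛ - a/8) = -15/8 - a/8)
N(q) = -112*q/17 (N(q) = (14*q)/(-15/8 - ⅛*2) = (14*q)/(-15/8 - ¼) = (14*q)/(-17/8) = (14*q)*(-8/17) = -112*q/17)
N(73)/V(-94) = -112/17*73/(-41) = -8176/17*(-1/41) = 8176/697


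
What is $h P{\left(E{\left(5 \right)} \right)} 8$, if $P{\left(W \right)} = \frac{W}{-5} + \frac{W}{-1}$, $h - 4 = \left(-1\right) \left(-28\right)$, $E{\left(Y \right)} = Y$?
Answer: $-1536$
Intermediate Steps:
$h = 32$ ($h = 4 - -28 = 4 + 28 = 32$)
$P{\left(W \right)} = - \frac{6 W}{5}$ ($P{\left(W \right)} = W \left(- \frac{1}{5}\right) + W \left(-1\right) = - \frac{W}{5} - W = - \frac{6 W}{5}$)
$h P{\left(E{\left(5 \right)} \right)} 8 = 32 \left(\left(- \frac{6}{5}\right) 5\right) 8 = 32 \left(-6\right) 8 = \left(-192\right) 8 = -1536$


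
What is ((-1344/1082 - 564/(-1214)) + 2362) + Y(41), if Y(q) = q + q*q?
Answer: 1340877166/328387 ≈ 4083.2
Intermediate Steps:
Y(q) = q + q²
((-1344/1082 - 564/(-1214)) + 2362) + Y(41) = ((-1344/1082 - 564/(-1214)) + 2362) + 41*(1 + 41) = ((-1344*1/1082 - 564*(-1/1214)) + 2362) + 41*42 = ((-672/541 + 282/607) + 2362) + 1722 = (-255342/328387 + 2362) + 1722 = 775394752/328387 + 1722 = 1340877166/328387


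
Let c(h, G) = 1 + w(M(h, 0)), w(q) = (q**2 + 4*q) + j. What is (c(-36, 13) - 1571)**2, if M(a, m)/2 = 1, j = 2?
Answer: 2421136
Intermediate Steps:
M(a, m) = 2 (M(a, m) = 2*1 = 2)
w(q) = 2 + q**2 + 4*q (w(q) = (q**2 + 4*q) + 2 = 2 + q**2 + 4*q)
c(h, G) = 15 (c(h, G) = 1 + (2 + 2**2 + 4*2) = 1 + (2 + 4 + 8) = 1 + 14 = 15)
(c(-36, 13) - 1571)**2 = (15 - 1571)**2 = (-1556)**2 = 2421136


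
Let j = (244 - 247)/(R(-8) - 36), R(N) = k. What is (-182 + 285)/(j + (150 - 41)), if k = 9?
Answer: 927/982 ≈ 0.94399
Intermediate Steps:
R(N) = 9
j = 1/9 (j = (244 - 247)/(9 - 36) = -3/(-27) = -3*(-1/27) = 1/9 ≈ 0.11111)
(-182 + 285)/(j + (150 - 41)) = (-182 + 285)/(1/9 + (150 - 41)) = 103/(1/9 + 109) = 103/(982/9) = 103*(9/982) = 927/982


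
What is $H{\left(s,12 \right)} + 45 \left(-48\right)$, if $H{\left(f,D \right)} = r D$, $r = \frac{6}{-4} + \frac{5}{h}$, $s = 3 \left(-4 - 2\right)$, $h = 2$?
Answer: $-2148$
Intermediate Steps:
$s = -18$ ($s = 3 \left(-6\right) = -18$)
$r = 1$ ($r = \frac{6}{-4} + \frac{5}{2} = 6 \left(- \frac{1}{4}\right) + 5 \cdot \frac{1}{2} = - \frac{3}{2} + \frac{5}{2} = 1$)
$H{\left(f,D \right)} = D$ ($H{\left(f,D \right)} = 1 D = D$)
$H{\left(s,12 \right)} + 45 \left(-48\right) = 12 + 45 \left(-48\right) = 12 - 2160 = -2148$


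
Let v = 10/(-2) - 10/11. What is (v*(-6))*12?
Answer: 4680/11 ≈ 425.45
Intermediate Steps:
v = -65/11 (v = 10*(-½) - 10*1/11 = -5 - 10/11 = -65/11 ≈ -5.9091)
(v*(-6))*12 = -65/11*(-6)*12 = (390/11)*12 = 4680/11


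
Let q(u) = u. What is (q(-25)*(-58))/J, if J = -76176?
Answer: -725/38088 ≈ -0.019035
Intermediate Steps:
(q(-25)*(-58))/J = -25*(-58)/(-76176) = 1450*(-1/76176) = -725/38088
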